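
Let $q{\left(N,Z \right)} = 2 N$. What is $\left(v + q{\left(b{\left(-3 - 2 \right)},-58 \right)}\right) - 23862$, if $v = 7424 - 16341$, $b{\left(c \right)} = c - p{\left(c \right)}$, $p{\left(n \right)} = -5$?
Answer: $-32779$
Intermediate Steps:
$b{\left(c \right)} = 5 + c$ ($b{\left(c \right)} = c - -5 = c + 5 = 5 + c$)
$v = -8917$
$\left(v + q{\left(b{\left(-3 - 2 \right)},-58 \right)}\right) - 23862 = \left(-8917 + 2 \left(5 - 5\right)\right) - 23862 = \left(-8917 + 2 \cdot 0\right) - 23862 = \left(-8917 + 0\right) - 23862 = -8917 - 23862 = -32779$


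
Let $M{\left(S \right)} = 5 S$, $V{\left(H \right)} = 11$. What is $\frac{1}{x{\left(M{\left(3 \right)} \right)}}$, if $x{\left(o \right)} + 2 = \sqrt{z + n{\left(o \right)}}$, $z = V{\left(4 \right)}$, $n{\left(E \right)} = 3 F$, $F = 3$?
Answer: $\frac{1}{8} + \frac{\sqrt{5}}{8} \approx 0.40451$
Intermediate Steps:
$n{\left(E \right)} = 9$ ($n{\left(E \right)} = 3 \cdot 3 = 9$)
$z = 11$
$x{\left(o \right)} = -2 + 2 \sqrt{5}$ ($x{\left(o \right)} = -2 + \sqrt{11 + 9} = -2 + \sqrt{20} = -2 + 2 \sqrt{5}$)
$\frac{1}{x{\left(M{\left(3 \right)} \right)}} = \frac{1}{-2 + 2 \sqrt{5}}$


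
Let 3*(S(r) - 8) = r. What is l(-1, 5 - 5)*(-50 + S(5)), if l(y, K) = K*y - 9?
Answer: 363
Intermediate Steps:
l(y, K) = -9 + K*y
S(r) = 8 + r/3
l(-1, 5 - 5)*(-50 + S(5)) = (-9 + (5 - 5)*(-1))*(-50 + (8 + (⅓)*5)) = (-9 + 0*(-1))*(-50 + (8 + 5/3)) = (-9 + 0)*(-50 + 29/3) = -9*(-121/3) = 363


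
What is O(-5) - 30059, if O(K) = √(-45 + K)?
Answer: -30059 + 5*I*√2 ≈ -30059.0 + 7.0711*I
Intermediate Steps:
O(-5) - 30059 = √(-45 - 5) - 30059 = √(-50) - 30059 = 5*I*√2 - 30059 = -30059 + 5*I*√2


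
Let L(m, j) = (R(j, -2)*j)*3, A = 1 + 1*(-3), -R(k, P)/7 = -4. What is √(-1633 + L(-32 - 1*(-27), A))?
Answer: I*√1801 ≈ 42.438*I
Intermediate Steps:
R(k, P) = 28 (R(k, P) = -7*(-4) = 28)
A = -2 (A = 1 - 3 = -2)
L(m, j) = 84*j (L(m, j) = (28*j)*3 = 84*j)
√(-1633 + L(-32 - 1*(-27), A)) = √(-1633 + 84*(-2)) = √(-1633 - 168) = √(-1801) = I*√1801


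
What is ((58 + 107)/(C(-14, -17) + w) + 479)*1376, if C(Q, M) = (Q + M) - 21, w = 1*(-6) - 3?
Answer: 39978304/61 ≈ 6.5538e+5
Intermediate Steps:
w = -9 (w = -6 - 3 = -9)
C(Q, M) = -21 + M + Q (C(Q, M) = (M + Q) - 21 = -21 + M + Q)
((58 + 107)/(C(-14, -17) + w) + 479)*1376 = ((58 + 107)/((-21 - 17 - 14) - 9) + 479)*1376 = (165/(-52 - 9) + 479)*1376 = (165/(-61) + 479)*1376 = (165*(-1/61) + 479)*1376 = (-165/61 + 479)*1376 = (29054/61)*1376 = 39978304/61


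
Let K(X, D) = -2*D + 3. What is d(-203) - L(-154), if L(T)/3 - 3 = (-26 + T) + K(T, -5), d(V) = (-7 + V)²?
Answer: 44592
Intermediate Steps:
K(X, D) = 3 - 2*D
L(T) = -30 + 3*T (L(T) = 9 + 3*((-26 + T) + (3 - 2*(-5))) = 9 + 3*((-26 + T) + (3 + 10)) = 9 + 3*((-26 + T) + 13) = 9 + 3*(-13 + T) = 9 + (-39 + 3*T) = -30 + 3*T)
d(-203) - L(-154) = (-7 - 203)² - (-30 + 3*(-154)) = (-210)² - (-30 - 462) = 44100 - 1*(-492) = 44100 + 492 = 44592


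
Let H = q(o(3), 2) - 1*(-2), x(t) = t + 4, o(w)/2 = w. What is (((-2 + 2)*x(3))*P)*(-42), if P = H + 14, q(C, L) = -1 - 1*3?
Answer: 0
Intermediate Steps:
o(w) = 2*w
q(C, L) = -4 (q(C, L) = -1 - 3 = -4)
x(t) = 4 + t
H = -2 (H = -4 - 1*(-2) = -4 + 2 = -2)
P = 12 (P = -2 + 14 = 12)
(((-2 + 2)*x(3))*P)*(-42) = (((-2 + 2)*(4 + 3))*12)*(-42) = ((0*7)*12)*(-42) = (0*12)*(-42) = 0*(-42) = 0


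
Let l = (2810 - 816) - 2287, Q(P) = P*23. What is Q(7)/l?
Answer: -161/293 ≈ -0.54949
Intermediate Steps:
Q(P) = 23*P
l = -293 (l = 1994 - 2287 = -293)
Q(7)/l = (23*7)/(-293) = 161*(-1/293) = -161/293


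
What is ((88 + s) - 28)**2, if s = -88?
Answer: 784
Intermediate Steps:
((88 + s) - 28)**2 = ((88 - 88) - 28)**2 = (0 - 28)**2 = (-28)**2 = 784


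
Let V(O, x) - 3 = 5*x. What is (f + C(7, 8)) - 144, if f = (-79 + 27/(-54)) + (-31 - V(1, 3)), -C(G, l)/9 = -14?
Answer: -293/2 ≈ -146.50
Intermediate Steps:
C(G, l) = 126 (C(G, l) = -9*(-14) = 126)
V(O, x) = 3 + 5*x
f = -257/2 (f = (-79 + 27/(-54)) + (-31 - (3 + 5*3)) = (-79 + 27*(-1/54)) + (-31 - (3 + 15)) = (-79 - ½) + (-31 - 1*18) = -159/2 + (-31 - 18) = -159/2 - 49 = -257/2 ≈ -128.50)
(f + C(7, 8)) - 144 = (-257/2 + 126) - 144 = -5/2 - 144 = -293/2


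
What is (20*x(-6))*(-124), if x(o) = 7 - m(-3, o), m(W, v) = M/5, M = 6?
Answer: -14384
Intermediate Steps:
m(W, v) = 6/5
x(o) = 29/5 (x(o) = 7 - 1*6/5 = 7 - 6/5 = 29/5)
(20*x(-6))*(-124) = (20*(29/5))*(-124) = 116*(-124) = -14384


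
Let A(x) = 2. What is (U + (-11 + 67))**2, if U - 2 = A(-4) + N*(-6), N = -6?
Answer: 9216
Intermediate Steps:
U = 40 (U = 2 + (2 - 6*(-6)) = 2 + (2 + 36) = 2 + 38 = 40)
(U + (-11 + 67))**2 = (40 + (-11 + 67))**2 = (40 + 56)**2 = 96**2 = 9216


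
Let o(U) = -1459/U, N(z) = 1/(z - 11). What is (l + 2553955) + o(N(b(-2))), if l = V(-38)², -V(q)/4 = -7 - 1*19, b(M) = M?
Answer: 2583738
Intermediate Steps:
V(q) = 104 (V(q) = -4*(-7 - 1*19) = -4*(-7 - 19) = -4*(-26) = 104)
N(z) = 1/(-11 + z)
l = 10816 (l = 104² = 10816)
(l + 2553955) + o(N(b(-2))) = (10816 + 2553955) - 1459/(1/(-11 - 2)) = 2564771 - 1459/(1/(-13)) = 2564771 - 1459/(-1/13) = 2564771 - 1459*(-13) = 2564771 + 18967 = 2583738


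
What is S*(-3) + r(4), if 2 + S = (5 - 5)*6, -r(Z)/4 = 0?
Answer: 6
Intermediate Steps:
r(Z) = 0 (r(Z) = -4*0 = 0)
S = -2 (S = -2 + (5 - 5)*6 = -2 + 0*6 = -2 + 0 = -2)
S*(-3) + r(4) = -2*(-3) + 0 = 6 + 0 = 6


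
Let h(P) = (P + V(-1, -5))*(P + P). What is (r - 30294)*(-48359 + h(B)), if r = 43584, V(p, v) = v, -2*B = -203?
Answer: -382346655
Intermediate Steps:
B = 203/2 (B = -1/2*(-203) = 203/2 ≈ 101.50)
h(P) = 2*P*(-5 + P) (h(P) = (P - 5)*(P + P) = (-5 + P)*(2*P) = 2*P*(-5 + P))
(r - 30294)*(-48359 + h(B)) = (43584 - 30294)*(-48359 + 2*(203/2)*(-5 + 203/2)) = 13290*(-48359 + 2*(203/2)*(193/2)) = 13290*(-48359 + 39179/2) = 13290*(-57539/2) = -382346655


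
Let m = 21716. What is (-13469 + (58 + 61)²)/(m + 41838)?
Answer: 346/31777 ≈ 0.010888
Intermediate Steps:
(-13469 + (58 + 61)²)/(m + 41838) = (-13469 + (58 + 61)²)/(21716 + 41838) = (-13469 + 119²)/63554 = (-13469 + 14161)*(1/63554) = 692*(1/63554) = 346/31777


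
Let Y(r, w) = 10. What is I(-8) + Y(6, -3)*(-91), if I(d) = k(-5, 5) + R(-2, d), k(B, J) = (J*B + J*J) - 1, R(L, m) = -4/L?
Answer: -909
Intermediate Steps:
k(B, J) = -1 + J² + B*J (k(B, J) = (B*J + J²) - 1 = (J² + B*J) - 1 = -1 + J² + B*J)
I(d) = 1 (I(d) = (-1 + 5² - 5*5) - 4/(-2) = (-1 + 25 - 25) - 4*(-½) = -1 + 2 = 1)
I(-8) + Y(6, -3)*(-91) = 1 + 10*(-91) = 1 - 910 = -909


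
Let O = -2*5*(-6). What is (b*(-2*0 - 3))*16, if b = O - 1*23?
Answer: -1776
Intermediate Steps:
O = 60 (O = -10*(-6) = 60)
b = 37 (b = 60 - 1*23 = 60 - 23 = 37)
(b*(-2*0 - 3))*16 = (37*(-2*0 - 3))*16 = (37*(0 - 3))*16 = (37*(-3))*16 = -111*16 = -1776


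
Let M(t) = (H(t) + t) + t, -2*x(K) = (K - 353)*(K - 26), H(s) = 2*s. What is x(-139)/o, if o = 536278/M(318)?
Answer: -25815240/268139 ≈ -96.276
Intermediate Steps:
x(K) = -(-353 + K)*(-26 + K)/2 (x(K) = -(K - 353)*(K - 26)/2 = -(-353 + K)*(-26 + K)/2)
M(t) = 4*t (M(t) = (2*t + t) + t = 3*t + t = 4*t)
o = 268139/636 (o = 536278/((4*318)) = 536278/1272 = 536278*(1/1272) = 268139/636 ≈ 421.60)
x(-139)/o = (-4589 - 1/2*(-139)**2 + (379/2)*(-139))/(268139/636) = (-4589 - 1/2*19321 - 52681/2)*(636/268139) = (-4589 - 19321/2 - 52681/2)*(636/268139) = -40590*636/268139 = -25815240/268139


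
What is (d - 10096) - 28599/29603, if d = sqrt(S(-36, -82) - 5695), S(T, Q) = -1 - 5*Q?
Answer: -298900487/29603 + I*sqrt(5286) ≈ -10097.0 + 72.705*I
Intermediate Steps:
d = I*sqrt(5286) (d = sqrt((-1 - 5*(-82)) - 5695) = sqrt((-1 + 410) - 5695) = sqrt(409 - 5695) = sqrt(-5286) = I*sqrt(5286) ≈ 72.705*I)
(d - 10096) - 28599/29603 = (I*sqrt(5286) - 10096) - 28599/29603 = (-10096 + I*sqrt(5286)) - 28599*1/29603 = (-10096 + I*sqrt(5286)) - 28599/29603 = -298900487/29603 + I*sqrt(5286)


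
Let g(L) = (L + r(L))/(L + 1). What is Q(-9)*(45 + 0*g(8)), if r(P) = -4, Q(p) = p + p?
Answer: -810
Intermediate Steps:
Q(p) = 2*p
g(L) = (-4 + L)/(1 + L) (g(L) = (L - 4)/(L + 1) = (-4 + L)/(1 + L))
Q(-9)*(45 + 0*g(8)) = (2*(-9))*(45 + 0*((-4 + 8)/(1 + 8))) = -18*(45 + 0*(4/9)) = -18*(45 + 0) = -18*45 = -810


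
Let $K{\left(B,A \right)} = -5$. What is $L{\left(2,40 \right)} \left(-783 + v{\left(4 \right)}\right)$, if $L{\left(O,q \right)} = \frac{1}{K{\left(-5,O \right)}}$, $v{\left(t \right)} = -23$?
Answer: $\frac{806}{5} \approx 161.2$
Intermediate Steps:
$L{\left(O,q \right)} = - \frac{1}{5}$ ($L{\left(O,q \right)} = \frac{1}{-5} = - \frac{1}{5}$)
$L{\left(2,40 \right)} \left(-783 + v{\left(4 \right)}\right) = - \frac{-783 - 23}{5} = \left(- \frac{1}{5}\right) \left(-806\right) = \frac{806}{5}$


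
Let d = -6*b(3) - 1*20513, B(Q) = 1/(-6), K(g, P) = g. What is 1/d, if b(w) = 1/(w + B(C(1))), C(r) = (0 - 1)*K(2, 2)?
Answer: -17/348757 ≈ -4.8745e-5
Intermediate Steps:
C(r) = -2 (C(r) = (0 - 1)*2 = -1*2 = -2)
B(Q) = -1/6
b(w) = 1/(-1/6 + w) (b(w) = 1/(w - 1/6) = 1/(-1/6 + w))
d = -348757/17 (d = -36/(-1 + 6*3) - 1*20513 = -36/(-1 + 18) - 20513 = -36/17 - 20513 = -348757/17 ≈ -20515.)
1/d = 1/(-348757/17) = -17/348757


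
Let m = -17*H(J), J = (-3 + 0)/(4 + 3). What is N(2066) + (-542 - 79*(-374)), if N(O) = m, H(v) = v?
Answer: 203079/7 ≈ 29011.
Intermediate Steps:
J = -3/7 ≈ -0.42857
m = 51/7 (m = -17*(-3/7) = 51/7 ≈ 7.2857)
N(O) = 51/7
N(2066) + (-542 - 79*(-374)) = 51/7 + (-542 - 79*(-374)) = 51/7 + (-542 + 29546) = 51/7 + 29004 = 203079/7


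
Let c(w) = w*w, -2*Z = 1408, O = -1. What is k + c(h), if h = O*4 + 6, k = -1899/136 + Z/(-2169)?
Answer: -2843251/294984 ≈ -9.6387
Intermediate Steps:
Z = -704 (Z = -½*1408 = -704)
k = -4023187/294984 (k = -1899/136 - 704/(-2169) = -1899*1/136 - 704*(-1/2169) = -1899/136 + 704/2169 = -4023187/294984 ≈ -13.639)
h = 2 (h = -1*4 + 6 = -4 + 6 = 2)
c(w) = w²
k + c(h) = -4023187/294984 + 2² = -4023187/294984 + 4 = -2843251/294984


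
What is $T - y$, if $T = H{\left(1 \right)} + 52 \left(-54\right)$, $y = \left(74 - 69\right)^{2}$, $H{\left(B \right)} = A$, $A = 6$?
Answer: $-2827$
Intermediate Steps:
$H{\left(B \right)} = 6$
$y = 25$ ($y = 5^{2} = 25$)
$T = -2802$ ($T = 6 + 52 \left(-54\right) = 6 - 2808 = -2802$)
$T - y = -2802 - 25 = -2827$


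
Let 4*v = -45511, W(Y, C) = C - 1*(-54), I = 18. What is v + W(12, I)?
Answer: -45223/4 ≈ -11306.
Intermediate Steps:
W(Y, C) = 54 + C (W(Y, C) = C + 54 = 54 + C)
v = -45511/4 (v = (1/4)*(-45511) = -45511/4 ≈ -11378.)
v + W(12, I) = -45511/4 + (54 + 18) = -45511/4 + 72 = -45223/4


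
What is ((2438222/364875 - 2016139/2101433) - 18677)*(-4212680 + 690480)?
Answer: 2017008291445012032112/30670414635 ≈ 6.5764e+10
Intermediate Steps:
((2438222/364875 - 2016139/2101433) - 18677)*(-4212680 + 690480) = ((2438222*(1/364875) - 2016139*1/2101433) - 18677)*(-3522200) = ((2438222/364875 - 2016139/2101433) - 18677)*(-3522200) = (4388121454501/766760365875 - 18677)*(-3522200) = -14316395231992874/766760365875*(-3522200) = 2017008291445012032112/30670414635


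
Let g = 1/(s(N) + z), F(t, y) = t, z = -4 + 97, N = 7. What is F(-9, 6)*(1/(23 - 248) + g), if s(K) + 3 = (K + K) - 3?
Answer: -124/2525 ≈ -0.049109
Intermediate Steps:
z = 93
s(K) = -6 + 2*K (s(K) = -3 + ((K + K) - 3) = -3 + (2*K - 3) = -3 + (-3 + 2*K) = -6 + 2*K)
g = 1/101 (g = 1/((-6 + 2*7) + 93) = 1/((-6 + 14) + 93) = 1/(8 + 93) = 1/101 ≈ 0.0099010)
F(-9, 6)*(1/(23 - 248) + g) = -9*(1/(23 - 248) + 1/101) = -9*(1/(-225) + 1/101) = -9*(-1/225 + 1/101) = -9*124/22725 = -124/2525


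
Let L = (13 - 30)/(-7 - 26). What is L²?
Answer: 289/1089 ≈ 0.26538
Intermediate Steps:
L = 17/33 (L = -17/(-33) = -17*(-1/33) = 17/33 ≈ 0.51515)
L² = (17/33)² = 289/1089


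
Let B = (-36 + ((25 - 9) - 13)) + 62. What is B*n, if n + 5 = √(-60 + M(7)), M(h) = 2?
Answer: -145 + 29*I*√58 ≈ -145.0 + 220.86*I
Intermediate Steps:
n = -5 + I*√58 (n = -5 + √(-60 + 2) = -5 + √(-58) = -5 + I*√58 ≈ -5.0 + 7.6158*I)
B = 29 (B = (-36 + (16 - 13)) + 62 = (-36 + 3) + 62 = -33 + 62 = 29)
B*n = 29*(-5 + I*√58) = -145 + 29*I*√58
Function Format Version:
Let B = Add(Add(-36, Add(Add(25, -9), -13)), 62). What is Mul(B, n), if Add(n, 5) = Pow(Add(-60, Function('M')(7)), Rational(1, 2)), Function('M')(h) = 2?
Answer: Add(-145, Mul(29, I, Pow(58, Rational(1, 2)))) ≈ Add(-145.00, Mul(220.86, I))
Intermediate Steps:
n = Add(-5, Mul(I, Pow(58, Rational(1, 2)))) (n = Add(-5, Pow(Add(-60, 2), Rational(1, 2))) = Add(-5, Pow(-58, Rational(1, 2))) = Add(-5, Mul(I, Pow(58, Rational(1, 2)))) ≈ Add(-5.0000, Mul(7.6158, I)))
B = 29 (B = Add(Add(-36, Add(16, -13)), 62) = Add(Add(-36, 3), 62) = Add(-33, 62) = 29)
Mul(B, n) = Mul(29, Add(-5, Mul(I, Pow(58, Rational(1, 2))))) = Add(-145, Mul(29, I, Pow(58, Rational(1, 2))))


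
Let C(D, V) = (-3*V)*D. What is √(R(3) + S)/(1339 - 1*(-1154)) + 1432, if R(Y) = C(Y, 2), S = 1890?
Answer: 1432 + 4*√13/831 ≈ 1432.0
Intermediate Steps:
C(D, V) = -3*D*V
R(Y) = -6*Y (R(Y) = -3*Y*2 = -6*Y)
√(R(3) + S)/(1339 - 1*(-1154)) + 1432 = √(-6*3 + 1890)/(1339 - 1*(-1154)) + 1432 = √(-18 + 1890)/(1339 + 1154) + 1432 = √1872/2493 + 1432 = (12*√13)*(1/2493) + 1432 = 4*√13/831 + 1432 = 1432 + 4*√13/831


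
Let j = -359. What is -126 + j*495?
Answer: -177831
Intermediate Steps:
-126 + j*495 = -126 - 359*495 = -126 - 177705 = -177831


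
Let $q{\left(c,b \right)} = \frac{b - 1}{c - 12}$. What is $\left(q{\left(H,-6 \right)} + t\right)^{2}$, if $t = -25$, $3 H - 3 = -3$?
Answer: $\frac{85849}{144} \approx 596.17$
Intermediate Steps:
$H = 0$ ($H = 1 + \frac{1}{3} \left(-3\right) = 1 - 1 = 0$)
$q{\left(c,b \right)} = \frac{-1 + b}{-12 + c}$
$\left(q{\left(H,-6 \right)} + t\right)^{2} = \left(\frac{-1 - 6}{-12 + 0} - 25\right)^{2} = \left(\frac{1}{-12} \left(-7\right) - 25\right)^{2} = \left(\left(- \frac{1}{12}\right) \left(-7\right) - 25\right)^{2} = \left(\frac{7}{12} - 25\right)^{2} = \left(- \frac{293}{12}\right)^{2} = \frac{85849}{144}$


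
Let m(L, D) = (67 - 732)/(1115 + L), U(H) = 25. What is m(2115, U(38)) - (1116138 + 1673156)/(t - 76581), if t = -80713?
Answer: 46867469/2673998 ≈ 17.527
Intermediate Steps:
m(L, D) = -665/(1115 + L)
m(2115, U(38)) - (1116138 + 1673156)/(t - 76581) = -665/(1115 + 2115) - (1116138 + 1673156)/(-80713 - 76581) = -665/3230 - 2789294/(-157294) = -665*1/3230 - 2789294*(-1)/157294 = -7/34 - 1*(-1394647/78647) = -7/34 + 1394647/78647 = 46867469/2673998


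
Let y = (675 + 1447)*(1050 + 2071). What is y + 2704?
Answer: 6625466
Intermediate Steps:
y = 6622762 (y = 2122*3121 = 6622762)
y + 2704 = 6622762 + 2704 = 6625466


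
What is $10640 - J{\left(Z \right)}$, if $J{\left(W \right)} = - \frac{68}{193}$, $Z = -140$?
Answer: $\frac{2053588}{193} \approx 10640.0$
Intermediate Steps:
$J{\left(W \right)} = - \frac{68}{193}$ ($J{\left(W \right)} = \left(-68\right) \frac{1}{193} = - \frac{68}{193}$)
$10640 - J{\left(Z \right)} = 10640 - - \frac{68}{193} = 10640 + \frac{68}{193} = \frac{2053588}{193}$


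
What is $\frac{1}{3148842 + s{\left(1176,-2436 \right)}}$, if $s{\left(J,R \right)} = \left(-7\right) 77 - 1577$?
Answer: $\frac{1}{3146726} \approx 3.1779 \cdot 10^{-7}$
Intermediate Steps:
$s{\left(J,R \right)} = -2116$ ($s{\left(J,R \right)} = -539 - 1577 = -2116$)
$\frac{1}{3148842 + s{\left(1176,-2436 \right)}} = \frac{1}{3148842 - 2116} = \frac{1}{3146726}$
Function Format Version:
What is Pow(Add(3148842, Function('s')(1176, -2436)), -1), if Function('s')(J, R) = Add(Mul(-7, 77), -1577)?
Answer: Rational(1, 3146726) ≈ 3.1779e-7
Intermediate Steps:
Function('s')(J, R) = -2116 (Function('s')(J, R) = Add(-539, -1577) = -2116)
Pow(Add(3148842, Function('s')(1176, -2436)), -1) = Pow(Add(3148842, -2116), -1) = Pow(3146726, -1) = Rational(1, 3146726)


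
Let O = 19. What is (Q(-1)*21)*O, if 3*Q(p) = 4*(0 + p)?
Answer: -532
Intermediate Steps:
Q(p) = 4*p/3 (Q(p) = (4*(0 + p))/3 = (4*p)/3 = 4*p/3)
(Q(-1)*21)*O = (((4/3)*(-1))*21)*19 = -4/3*21*19 = -28*19 = -532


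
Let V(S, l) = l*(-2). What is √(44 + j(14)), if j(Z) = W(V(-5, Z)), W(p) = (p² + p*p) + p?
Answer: 12*√11 ≈ 39.799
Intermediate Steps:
V(S, l) = -2*l
W(p) = p + 2*p² (W(p) = (p² + p²) + p = 2*p² + p = p + 2*p²)
j(Z) = -2*Z*(1 - 4*Z) (j(Z) = (-2*Z)*(1 + 2*(-2*Z)) = (-2*Z)*(1 - 4*Z) = -2*Z*(1 - 4*Z))
√(44 + j(14)) = √(44 + 2*14*(-1 + 4*14)) = √(44 + 2*14*(-1 + 56)) = √(44 + 2*14*55) = √(44 + 1540) = √1584 = 12*√11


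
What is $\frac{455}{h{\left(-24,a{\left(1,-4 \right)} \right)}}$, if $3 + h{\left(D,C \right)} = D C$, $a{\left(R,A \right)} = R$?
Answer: $- \frac{455}{27} \approx -16.852$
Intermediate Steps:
$h{\left(D,C \right)} = -3 + C D$ ($h{\left(D,C \right)} = -3 + D C = -3 + C D$)
$\frac{455}{h{\left(-24,a{\left(1,-4 \right)} \right)}} = \frac{455}{-3 + 1 \left(-24\right)} = \frac{455}{-3 - 24} = \frac{455}{-27} = 455 \left(- \frac{1}{27}\right) = - \frac{455}{27}$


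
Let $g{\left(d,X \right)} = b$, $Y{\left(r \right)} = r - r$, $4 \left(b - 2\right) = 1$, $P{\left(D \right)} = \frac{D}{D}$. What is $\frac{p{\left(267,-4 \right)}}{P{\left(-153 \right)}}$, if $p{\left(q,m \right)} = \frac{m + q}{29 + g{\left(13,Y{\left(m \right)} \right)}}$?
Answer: $\frac{1052}{125} \approx 8.416$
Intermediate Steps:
$P{\left(D \right)} = 1$
$b = \frac{9}{4}$ ($b = 2 + \frac{1}{4} \cdot 1 = 2 + \frac{1}{4} = \frac{9}{4} \approx 2.25$)
$Y{\left(r \right)} = 0$
$g{\left(d,X \right)} = \frac{9}{4}$
$p{\left(q,m \right)} = \frac{4 m}{125} + \frac{4 q}{125}$ ($p{\left(q,m \right)} = \frac{m + q}{29 + \frac{9}{4}} = \frac{m + q}{\frac{125}{4}} = \left(m + q\right) \frac{4}{125} = \frac{4 m}{125} + \frac{4 q}{125}$)
$\frac{p{\left(267,-4 \right)}}{P{\left(-153 \right)}} = \frac{\frac{4}{125} \left(-4\right) + \frac{4}{125} \cdot 267}{1} = \left(- \frac{16}{125} + \frac{1068}{125}\right) 1 = \frac{1052}{125} \cdot 1 = \frac{1052}{125}$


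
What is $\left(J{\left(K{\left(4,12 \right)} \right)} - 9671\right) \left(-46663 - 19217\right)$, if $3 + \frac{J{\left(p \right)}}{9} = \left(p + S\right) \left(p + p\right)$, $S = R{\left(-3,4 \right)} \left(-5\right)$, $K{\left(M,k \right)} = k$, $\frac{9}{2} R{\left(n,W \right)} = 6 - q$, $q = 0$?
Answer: $563010480$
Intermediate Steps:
$R{\left(n,W \right)} = \frac{4}{3}$ ($R{\left(n,W \right)} = \frac{2 \left(6 - 0\right)}{9} = \frac{2 \left(6 + 0\right)}{9} = \frac{2}{9} \cdot 6 = \frac{4}{3}$)
$S = - \frac{20}{3}$ ($S = \frac{4}{3} \left(-5\right) = - \frac{20}{3} \approx -6.6667$)
$J{\left(p \right)} = -27 + 18 p \left(- \frac{20}{3} + p\right)$ ($J{\left(p \right)} = -27 + 9 \left(p - \frac{20}{3}\right) \left(p + p\right) = -27 + 9 \left(- \frac{20}{3} + p\right) 2 p = -27 + 9 \cdot 2 p \left(- \frac{20}{3} + p\right) = -27 + 18 p \left(- \frac{20}{3} + p\right)$)
$\left(J{\left(K{\left(4,12 \right)} \right)} - 9671\right) \left(-46663 - 19217\right) = \left(\left(-27 - 1440 + 18 \cdot 12^{2}\right) - 9671\right) \left(-46663 - 19217\right) = \left(\left(-27 - 1440 + 18 \cdot 144\right) - 9671\right) \left(-65880\right) = \left(\left(-27 - 1440 + 2592\right) - 9671\right) \left(-65880\right) = \left(1125 - 9671\right) \left(-65880\right) = \left(-8546\right) \left(-65880\right) = 563010480$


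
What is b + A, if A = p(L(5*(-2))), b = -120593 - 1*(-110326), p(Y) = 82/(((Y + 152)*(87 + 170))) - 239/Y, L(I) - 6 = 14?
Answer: -2271853119/221020 ≈ -10279.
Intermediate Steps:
L(I) = 20 (L(I) = 6 + 14 = 20)
p(Y) = -239/Y + 82/(39064 + 257*Y) (p(Y) = 82/(((152 + Y)*257)) - 239/Y = 82/(39064 + 257*Y) - 239/Y = -239/Y + 82/(39064 + 257*Y))
b = -10267 (b = -120593 + 110326 = -10267)
A = -2640779/221020 (A = (1/257)*(-9336296 - 61341*20)/(20*(152 + 20)) = (1/257)*(1/20)*(-9336296 - 1226820)/172 = (1/257)*(1/20)*(1/172)*(-10563116) = -2640779/221020 ≈ -11.948)
b + A = -10267 - 2640779/221020 = -2271853119/221020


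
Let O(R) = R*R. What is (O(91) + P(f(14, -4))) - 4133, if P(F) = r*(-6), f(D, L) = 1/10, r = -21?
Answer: 4274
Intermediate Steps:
f(D, L) = 1/10
O(R) = R**2
P(F) = 126 (P(F) = -21*(-6) = 126)
(O(91) + P(f(14, -4))) - 4133 = (91**2 + 126) - 4133 = (8281 + 126) - 4133 = 8407 - 4133 = 4274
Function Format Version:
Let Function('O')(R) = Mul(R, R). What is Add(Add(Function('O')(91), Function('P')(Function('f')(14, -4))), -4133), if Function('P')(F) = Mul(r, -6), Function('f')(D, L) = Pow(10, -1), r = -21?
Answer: 4274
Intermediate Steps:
Function('f')(D, L) = Rational(1, 10)
Function('O')(R) = Pow(R, 2)
Function('P')(F) = 126 (Function('P')(F) = Mul(-21, -6) = 126)
Add(Add(Function('O')(91), Function('P')(Function('f')(14, -4))), -4133) = Add(Add(Pow(91, 2), 126), -4133) = Add(Add(8281, 126), -4133) = Add(8407, -4133) = 4274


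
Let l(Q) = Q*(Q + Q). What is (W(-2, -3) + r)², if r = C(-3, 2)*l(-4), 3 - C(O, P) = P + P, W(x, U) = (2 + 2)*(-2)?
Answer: 1600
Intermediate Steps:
W(x, U) = -8 (W(x, U) = 4*(-2) = -8)
C(O, P) = 3 - 2*P (C(O, P) = 3 - (P + P) = 3 - 2*P)
l(Q) = 2*Q² (l(Q) = Q*(2*Q) = 2*Q²)
r = -32 (r = (3 - 2*2)*(2*(-4)²) = (3 - 4)*(2*16) = -1*32 = -32)
(W(-2, -3) + r)² = (-8 - 32)² = (-40)² = 1600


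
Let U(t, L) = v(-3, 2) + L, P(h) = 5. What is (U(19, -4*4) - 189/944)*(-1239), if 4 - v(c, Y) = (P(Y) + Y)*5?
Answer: 935697/16 ≈ 58481.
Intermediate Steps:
v(c, Y) = -21 - 5*Y (v(c, Y) = 4 - (5 + Y)*5 = 4 - (25 + 5*Y) = 4 + (-25 - 5*Y) = -21 - 5*Y)
U(t, L) = -31 + L (U(t, L) = (-21 - 5*2) + L = (-21 - 10) + L = -31 + L)
(U(19, -4*4) - 189/944)*(-1239) = ((-31 - 4*4) - 189/944)*(-1239) = ((-31 - 16) - 189*1/944)*(-1239) = (-47 - 189/944)*(-1239) = -44557/944*(-1239) = 935697/16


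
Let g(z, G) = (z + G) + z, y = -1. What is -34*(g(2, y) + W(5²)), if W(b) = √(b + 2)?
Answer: -102 - 102*√3 ≈ -278.67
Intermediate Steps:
g(z, G) = G + 2*z (g(z, G) = (G + z) + z = G + 2*z)
W(b) = √(2 + b)
-34*(g(2, y) + W(5²)) = -34*((-1 + 2*2) + √(2 + 5²)) = -34*((-1 + 4) + √(2 + 25)) = -34*(3 + √27) = -34*(3 + 3*√3) = -102 - 102*√3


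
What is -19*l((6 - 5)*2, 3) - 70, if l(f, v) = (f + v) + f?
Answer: -203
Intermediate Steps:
l(f, v) = v + 2*f
-19*l((6 - 5)*2, 3) - 70 = -19*(3 + 2*((6 - 5)*2)) - 70 = -19*(3 + 2*(1*2)) - 70 = -19*(3 + 2*2) - 70 = -19*(3 + 4) - 70 = -19*7 - 70 = -133 - 70 = -203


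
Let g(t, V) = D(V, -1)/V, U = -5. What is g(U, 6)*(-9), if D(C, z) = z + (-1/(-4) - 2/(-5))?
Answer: 21/40 ≈ 0.52500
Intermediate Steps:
D(C, z) = 13/20 + z (D(C, z) = z + (-1*(-1/4) - 2*(-1/5)) = z + (1/4 + 2/5) = z + 13/20 = 13/20 + z)
g(t, V) = -7/(20*V) (g(t, V) = (13/20 - 1)/V = -7/(20*V))
g(U, 6)*(-9) = -7/20/6*(-9) = -7/20*1/6*(-9) = -7/120*(-9) = 21/40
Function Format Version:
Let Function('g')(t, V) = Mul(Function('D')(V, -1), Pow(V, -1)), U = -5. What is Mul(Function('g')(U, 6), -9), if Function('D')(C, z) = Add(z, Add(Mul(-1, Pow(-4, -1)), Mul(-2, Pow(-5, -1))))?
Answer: Rational(21, 40) ≈ 0.52500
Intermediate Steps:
Function('D')(C, z) = Add(Rational(13, 20), z) (Function('D')(C, z) = Add(z, Add(Mul(-1, Rational(-1, 4)), Mul(-2, Rational(-1, 5)))) = Add(z, Add(Rational(1, 4), Rational(2, 5))) = Add(z, Rational(13, 20)) = Add(Rational(13, 20), z))
Function('g')(t, V) = Mul(Rational(-7, 20), Pow(V, -1)) (Function('g')(t, V) = Mul(Add(Rational(13, 20), -1), Pow(V, -1)) = Mul(Rational(-7, 20), Pow(V, -1)))
Mul(Function('g')(U, 6), -9) = Mul(Mul(Rational(-7, 20), Pow(6, -1)), -9) = Mul(Mul(Rational(-7, 20), Rational(1, 6)), -9) = Mul(Rational(-7, 120), -9) = Rational(21, 40)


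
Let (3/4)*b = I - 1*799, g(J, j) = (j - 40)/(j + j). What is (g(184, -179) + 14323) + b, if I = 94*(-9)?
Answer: 13027919/1074 ≈ 12130.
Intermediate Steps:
I = -846
g(J, j) = (-40 + j)/(2*j) (g(J, j) = (-40 + j)/((2*j)) = (-40 + j)*(1/(2*j)) = (-40 + j)/(2*j))
b = -6580/3 (b = 4*(-846 - 1*799)/3 = 4*(-846 - 799)/3 = (4/3)*(-1645) = -6580/3 ≈ -2193.3)
(g(184, -179) + 14323) + b = ((1/2)*(-40 - 179)/(-179) + 14323) - 6580/3 = ((1/2)*(-1/179)*(-219) + 14323) - 6580/3 = (219/358 + 14323) - 6580/3 = 5127853/358 - 6580/3 = 13027919/1074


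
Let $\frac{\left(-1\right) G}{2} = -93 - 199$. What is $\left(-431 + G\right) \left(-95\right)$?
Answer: $-14535$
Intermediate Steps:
$G = 584$ ($G = - 2 \left(-93 - 199\right) = \left(-2\right) \left(-292\right) = 584$)
$\left(-431 + G\right) \left(-95\right) = \left(-431 + 584\right) \left(-95\right) = 153 \left(-95\right) = -14535$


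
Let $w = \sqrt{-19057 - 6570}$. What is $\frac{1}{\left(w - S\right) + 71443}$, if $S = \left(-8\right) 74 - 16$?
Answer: $\frac{10293}{741624604} - \frac{i \sqrt{523}}{741624604} \approx 1.3879 \cdot 10^{-5} - 3.0837 \cdot 10^{-8} i$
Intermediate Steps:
$w = 7 i \sqrt{523}$ ($w = \sqrt{-25627} = 7 i \sqrt{523} \approx 160.08 i$)
$S = -608$ ($S = -592 - 16 = -608$)
$\frac{1}{\left(w - S\right) + 71443} = \frac{1}{\left(7 i \sqrt{523} - -608\right) + 71443} = \frac{1}{\left(7 i \sqrt{523} + 608\right) + 71443} = \frac{1}{\left(608 + 7 i \sqrt{523}\right) + 71443} = \frac{1}{72051 + 7 i \sqrt{523}}$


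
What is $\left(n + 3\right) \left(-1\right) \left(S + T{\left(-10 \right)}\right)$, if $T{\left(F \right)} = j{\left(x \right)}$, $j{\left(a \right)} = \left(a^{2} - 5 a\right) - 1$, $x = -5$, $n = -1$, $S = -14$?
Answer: $-70$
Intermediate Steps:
$j{\left(a \right)} = -1 + a^{2} - 5 a$
$T{\left(F \right)} = 49$ ($T{\left(F \right)} = -1 + \left(-5\right)^{2} - -25 = -1 + 25 + 25 = 49$)
$\left(n + 3\right) \left(-1\right) \left(S + T{\left(-10 \right)}\right) = \left(-1 + 3\right) \left(-1\right) \left(-14 + 49\right) = 2 \left(-1\right) 35 = \left(-2\right) 35 = -70$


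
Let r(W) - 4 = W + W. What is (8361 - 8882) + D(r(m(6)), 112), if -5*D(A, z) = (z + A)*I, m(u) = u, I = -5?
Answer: -393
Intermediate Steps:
r(W) = 4 + 2*W (r(W) = 4 + (W + W) = 4 + 2*W)
D(A, z) = A + z (D(A, z) = -(z + A)*(-5)/5 = -(A + z)*(-5)/5 = -(-5*A - 5*z)/5 = A + z)
(8361 - 8882) + D(r(m(6)), 112) = (8361 - 8882) + ((4 + 2*6) + 112) = -521 + ((4 + 12) + 112) = -521 + (16 + 112) = -521 + 128 = -393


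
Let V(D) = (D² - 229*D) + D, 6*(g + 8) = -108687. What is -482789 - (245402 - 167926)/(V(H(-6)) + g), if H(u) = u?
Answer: -16142860841/33437 ≈ -4.8278e+5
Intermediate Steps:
g = -36245/2 (g = -8 + (⅙)*(-108687) = -8 - 36229/2 = -36245/2 ≈ -18123.)
V(D) = D² - 228*D
-482789 - (245402 - 167926)/(V(H(-6)) + g) = -482789 - (245402 - 167926)/(-6*(-228 - 6) - 36245/2) = -482789 - 77476/(-6*(-234) - 36245/2) = -482789 - 77476/(1404 - 36245/2) = -482789 - 77476/(-33437/2) = -482789 - 77476*(-2)/33437 = -482789 - 1*(-154952/33437) = -482789 + 154952/33437 = -16142860841/33437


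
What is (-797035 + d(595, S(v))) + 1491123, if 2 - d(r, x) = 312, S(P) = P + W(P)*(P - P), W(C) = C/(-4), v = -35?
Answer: 693778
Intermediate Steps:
W(C) = -C/4 (W(C) = C*(-¼) = -C/4)
S(P) = P (S(P) = P + (-P/4)*(P - P) = P - P/4*0 = P + 0 = P)
d(r, x) = -310 (d(r, x) = 2 - 1*312 = 2 - 312 = -310)
(-797035 + d(595, S(v))) + 1491123 = (-797035 - 310) + 1491123 = -797345 + 1491123 = 693778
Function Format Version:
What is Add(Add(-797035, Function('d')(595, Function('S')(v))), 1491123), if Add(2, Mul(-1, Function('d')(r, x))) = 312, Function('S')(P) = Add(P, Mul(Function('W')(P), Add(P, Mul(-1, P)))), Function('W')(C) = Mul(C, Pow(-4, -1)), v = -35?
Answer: 693778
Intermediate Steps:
Function('W')(C) = Mul(Rational(-1, 4), C) (Function('W')(C) = Mul(C, Rational(-1, 4)) = Mul(Rational(-1, 4), C))
Function('S')(P) = P (Function('S')(P) = Add(P, Mul(Mul(Rational(-1, 4), P), Add(P, Mul(-1, P)))) = Add(P, Mul(Mul(Rational(-1, 4), P), 0)) = Add(P, 0) = P)
Function('d')(r, x) = -310 (Function('d')(r, x) = Add(2, Mul(-1, 312)) = Add(2, -312) = -310)
Add(Add(-797035, Function('d')(595, Function('S')(v))), 1491123) = Add(Add(-797035, -310), 1491123) = Add(-797345, 1491123) = 693778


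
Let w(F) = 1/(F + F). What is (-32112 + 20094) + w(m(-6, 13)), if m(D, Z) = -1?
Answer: -24037/2 ≈ -12019.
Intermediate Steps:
w(F) = 1/(2*F)
(-32112 + 20094) + w(m(-6, 13)) = (-32112 + 20094) + (½)/(-1) = -12018 + (½)*(-1) = -12018 - ½ = -24037/2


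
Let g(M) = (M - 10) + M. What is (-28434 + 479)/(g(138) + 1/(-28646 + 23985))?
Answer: -26059651/247965 ≈ -105.09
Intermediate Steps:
g(M) = -10 + 2*M (g(M) = (-10 + M) + M = -10 + 2*M)
(-28434 + 479)/(g(138) + 1/(-28646 + 23985)) = (-28434 + 479)/((-10 + 2*138) + 1/(-28646 + 23985)) = -27955/((-10 + 276) + 1/(-4661)) = -27955/(266 - 1/4661) = -27955/1239825/4661 = -27955*4661/1239825 = -26059651/247965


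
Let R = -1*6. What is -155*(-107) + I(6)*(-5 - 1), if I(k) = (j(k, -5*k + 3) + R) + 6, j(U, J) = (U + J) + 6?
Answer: 16675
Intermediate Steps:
j(U, J) = 6 + J + U (j(U, J) = (J + U) + 6 = 6 + J + U)
R = -6
I(k) = 9 - 4*k (I(k) = ((6 + (-5*k + 3) + k) - 6) + 6 = ((6 + (3 - 5*k) + k) - 6) + 6 = ((9 - 4*k) - 6) + 6 = (3 - 4*k) + 6 = 9 - 4*k)
-155*(-107) + I(6)*(-5 - 1) = -155*(-107) + (9 - 4*6)*(-5 - 1) = 16585 + (9 - 24)*(-6) = 16585 - 15*(-6) = 16585 + 90 = 16675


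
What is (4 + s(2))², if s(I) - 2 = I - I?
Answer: 36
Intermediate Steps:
s(I) = 2 (s(I) = 2 + (I - I) = 2 + 0 = 2)
(4 + s(2))² = (4 + 2)² = 6² = 36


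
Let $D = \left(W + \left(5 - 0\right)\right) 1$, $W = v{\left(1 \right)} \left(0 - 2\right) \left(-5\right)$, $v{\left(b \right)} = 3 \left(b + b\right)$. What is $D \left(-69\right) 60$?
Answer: $-269100$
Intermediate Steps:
$v{\left(b \right)} = 6 b$ ($v{\left(b \right)} = 3 \cdot 2 b = 6 b$)
$W = 60$ ($W = 6 \cdot 1 \left(0 - 2\right) \left(-5\right) = 6 \left(0 - 2\right) \left(-5\right) = 6 \left(-2\right) \left(-5\right) = \left(-12\right) \left(-5\right) = 60$)
$D = 65$ ($D = \left(60 + \left(5 - 0\right)\right) 1 = \left(60 + \left(5 + 0\right)\right) 1 = \left(60 + 5\right) 1 = 65 \cdot 1 = 65$)
$D \left(-69\right) 60 = 65 \left(-69\right) 60 = \left(-4485\right) 60 = -269100$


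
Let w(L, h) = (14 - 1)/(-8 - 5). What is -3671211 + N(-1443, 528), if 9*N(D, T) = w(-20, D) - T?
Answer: -33041428/9 ≈ -3.6713e+6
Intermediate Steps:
w(L, h) = -1 (w(L, h) = 13/(-13) = 13*(-1/13) = -1)
N(D, T) = -1/9 - T/9 (N(D, T) = (-1 - T)/9 = -1/9 - T/9)
-3671211 + N(-1443, 528) = -3671211 + (-1/9 - 1/9*528) = -3671211 + (-1/9 - 176/3) = -3671211 - 529/9 = -33041428/9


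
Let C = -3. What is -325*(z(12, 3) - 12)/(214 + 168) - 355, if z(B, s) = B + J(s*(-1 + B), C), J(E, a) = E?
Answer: -146335/382 ≈ -383.08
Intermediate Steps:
z(B, s) = B + s*(-1 + B)
-325*(z(12, 3) - 12)/(214 + 168) - 355 = -325*((12 + 3*(-1 + 12)) - 12)/(214 + 168) - 355 = -325*((12 + 3*11) - 12)/382 - 355 = -325*((12 + 33) - 12)/382 - 355 = -325*(45 - 12)/382 - 355 = -10725/382 - 355 = -146335/382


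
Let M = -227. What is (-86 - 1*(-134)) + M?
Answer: -179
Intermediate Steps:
(-86 - 1*(-134)) + M = (-86 - 1*(-134)) - 227 = (-86 + 134) - 227 = 48 - 227 = -179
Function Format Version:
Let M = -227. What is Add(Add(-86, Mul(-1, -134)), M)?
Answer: -179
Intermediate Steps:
Add(Add(-86, Mul(-1, -134)), M) = Add(Add(-86, Mul(-1, -134)), -227) = Add(Add(-86, 134), -227) = Add(48, -227) = -179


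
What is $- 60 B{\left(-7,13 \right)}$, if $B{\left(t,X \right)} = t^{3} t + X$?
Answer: $-144840$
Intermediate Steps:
$B{\left(t,X \right)} = X + t^{4}$ ($B{\left(t,X \right)} = t^{4} + X = X + t^{4}$)
$- 60 B{\left(-7,13 \right)} = - 60 \left(13 + \left(-7\right)^{4}\right) = - 60 \left(13 + 2401\right) = \left(-60\right) 2414 = -144840$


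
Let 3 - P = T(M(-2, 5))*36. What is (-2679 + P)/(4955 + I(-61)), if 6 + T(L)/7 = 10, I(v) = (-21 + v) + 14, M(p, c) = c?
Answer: -1228/1629 ≈ -0.75384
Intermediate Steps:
I(v) = -7 + v
T(L) = 28 (T(L) = -42 + 7*10 = -42 + 70 = 28)
P = -1005 (P = 3 - 28*36 = 3 - 1*1008 = 3 - 1008 = -1005)
(-2679 + P)/(4955 + I(-61)) = (-2679 - 1005)/(4955 + (-7 - 61)) = -3684/(4955 - 68) = -3684/4887 = -3684*1/4887 = -1228/1629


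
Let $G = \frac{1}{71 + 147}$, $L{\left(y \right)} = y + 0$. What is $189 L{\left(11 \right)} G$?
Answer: $\frac{2079}{218} \approx 9.5367$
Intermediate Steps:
$L{\left(y \right)} = y$
$G = \frac{1}{218} \approx 0.0045872$
$189 L{\left(11 \right)} G = 189 \cdot 11 \cdot \frac{1}{218} = 2079 \cdot \frac{1}{218} = \frac{2079}{218}$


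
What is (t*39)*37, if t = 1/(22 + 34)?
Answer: 1443/56 ≈ 25.768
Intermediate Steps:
t = 1/56 ≈ 0.017857
(t*39)*37 = ((1/56)*39)*37 = (39/56)*37 = 1443/56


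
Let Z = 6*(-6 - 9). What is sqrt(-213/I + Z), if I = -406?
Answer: I*sqrt(14748762)/406 ≈ 9.4591*I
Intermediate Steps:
Z = -90 (Z = 6*(-15) = -90)
sqrt(-213/I + Z) = sqrt(-213/(-406) - 90) = sqrt(-213*(-1/406) - 90) = sqrt(213/406 - 90) = sqrt(-36327/406) = I*sqrt(14748762)/406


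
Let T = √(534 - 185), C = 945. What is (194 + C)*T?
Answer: 1139*√349 ≈ 21278.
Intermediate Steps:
T = √349 ≈ 18.682
(194 + C)*T = (194 + 945)*√349 = 1139*√349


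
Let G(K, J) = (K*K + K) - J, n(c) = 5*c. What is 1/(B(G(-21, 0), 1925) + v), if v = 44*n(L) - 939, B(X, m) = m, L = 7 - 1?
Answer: 1/2306 ≈ 0.00043365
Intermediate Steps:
L = 6
G(K, J) = K + K**2 - J (G(K, J) = (K**2 + K) - J = (K + K**2) - J = K + K**2 - J)
v = 381 (v = 44*(5*6) - 939 = 44*30 - 939 = 1320 - 939 = 381)
1/(B(G(-21, 0), 1925) + v) = 1/(1925 + 381) = 1/2306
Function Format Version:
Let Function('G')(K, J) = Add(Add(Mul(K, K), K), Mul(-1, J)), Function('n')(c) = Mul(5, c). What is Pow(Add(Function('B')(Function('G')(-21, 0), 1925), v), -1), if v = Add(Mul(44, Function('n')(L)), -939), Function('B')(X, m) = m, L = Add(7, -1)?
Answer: Rational(1, 2306) ≈ 0.00043365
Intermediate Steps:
L = 6
Function('G')(K, J) = Add(K, Pow(K, 2), Mul(-1, J)) (Function('G')(K, J) = Add(Add(Pow(K, 2), K), Mul(-1, J)) = Add(Add(K, Pow(K, 2)), Mul(-1, J)) = Add(K, Pow(K, 2), Mul(-1, J)))
v = 381 (v = Add(Mul(44, Mul(5, 6)), -939) = Add(Mul(44, 30), -939) = Add(1320, -939) = 381)
Pow(Add(Function('B')(Function('G')(-21, 0), 1925), v), -1) = Pow(Add(1925, 381), -1) = Pow(2306, -1) = Rational(1, 2306)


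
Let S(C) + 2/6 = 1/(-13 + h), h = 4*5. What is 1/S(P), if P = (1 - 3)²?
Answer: -21/4 ≈ -5.2500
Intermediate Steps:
P = 4 (P = (-2)² = 4)
h = 20
S(C) = -4/21 (S(C) = -⅓ + 1/(-13 + 20) = -⅓ + 1/7 = -⅓ + ⅐ = -4/21)
1/S(P) = 1/(-4/21) = -21/4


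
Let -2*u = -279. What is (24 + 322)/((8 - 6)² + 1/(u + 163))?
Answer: 605/7 ≈ 86.429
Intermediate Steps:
u = 279/2 (u = -½*(-279) = 279/2 ≈ 139.50)
(24 + 322)/((8 - 6)² + 1/(u + 163)) = (24 + 322)/((8 - 6)² + 1/(279/2 + 163)) = 346/(2² + 1/(605/2)) = 346/(4 + 2/605) = 346/(2422/605) = 346*(605/2422) = 605/7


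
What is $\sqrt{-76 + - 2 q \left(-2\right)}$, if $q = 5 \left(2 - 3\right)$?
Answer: $4 i \sqrt{6} \approx 9.798 i$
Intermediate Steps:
$q = -5$ ($q = 5 \left(-1\right) = -5$)
$\sqrt{-76 + - 2 q \left(-2\right)} = \sqrt{-76 + \left(-2\right) \left(-5\right) \left(-2\right)} = \sqrt{-76 + 10 \left(-2\right)} = \sqrt{-76 - 20} = \sqrt{-96} = 4 i \sqrt{6}$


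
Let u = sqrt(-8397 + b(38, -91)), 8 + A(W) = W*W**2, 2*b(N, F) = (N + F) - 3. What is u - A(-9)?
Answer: 737 + 5*I*sqrt(337) ≈ 737.0 + 91.788*I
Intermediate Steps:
b(N, F) = -3/2 + F/2 + N/2 (b(N, F) = ((N + F) - 3)/2 = ((F + N) - 3)/2 = (-3 + F + N)/2 = -3/2 + F/2 + N/2)
A(W) = -8 + W**3 (A(W) = -8 + W*W**2 = -8 + W**3)
u = 5*I*sqrt(337) (u = sqrt(-8397 + (-3/2 + (1/2)*(-91) + (1/2)*38)) = sqrt(-8397 + (-3/2 - 91/2 + 19)) = sqrt(-8397 - 28) = sqrt(-8425) = 5*I*sqrt(337) ≈ 91.788*I)
u - A(-9) = 5*I*sqrt(337) - (-8 + (-9)**3) = 5*I*sqrt(337) - (-8 - 729) = 5*I*sqrt(337) - 1*(-737) = 5*I*sqrt(337) + 737 = 737 + 5*I*sqrt(337)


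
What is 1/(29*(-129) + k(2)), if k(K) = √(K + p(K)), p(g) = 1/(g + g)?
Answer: -2/7479 ≈ -0.00026742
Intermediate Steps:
p(g) = 1/(2*g)
k(K) = √(K + 1/(2*K))
1/(29*(-129) + k(2)) = 1/(29*(-129) + √(2/2 + 4*2)/2) = 1/(-3741 + √(2*(½) + 8)/2) = 1/(-3741 + √(1 + 8)/2) = 1/(-3741 + √9/2) = 1/(-3741 + (½)*3) = 1/(-3741 + 3/2) = 1/(-7479/2) = -2/7479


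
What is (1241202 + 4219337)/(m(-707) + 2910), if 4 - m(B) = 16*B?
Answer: 5460539/14226 ≈ 383.84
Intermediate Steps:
m(B) = 4 - 16*B
(1241202 + 4219337)/(m(-707) + 2910) = (1241202 + 4219337)/((4 - 16*(-707)) + 2910) = 5460539/((4 + 11312) + 2910) = 5460539/(11316 + 2910) = 5460539/14226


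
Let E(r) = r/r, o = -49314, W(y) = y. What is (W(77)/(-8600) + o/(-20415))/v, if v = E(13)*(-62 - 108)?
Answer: -28168563/1989782000 ≈ -0.014157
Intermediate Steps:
E(r) = 1
v = -170 (v = 1*(-62 - 108) = 1*(-170) = -170)
(W(77)/(-8600) + o/(-20415))/v = (77/(-8600) - 49314/(-20415))/(-170) = (77*(-1/8600) - 49314*(-1/20415))*(-1/170) = (-77/8600 + 16438/6805)*(-1/170) = (28168563/11704600)*(-1/170) = -28168563/1989782000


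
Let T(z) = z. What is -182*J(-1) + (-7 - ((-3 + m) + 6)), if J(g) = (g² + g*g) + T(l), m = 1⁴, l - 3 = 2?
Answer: -1285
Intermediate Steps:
l = 5 (l = 3 + 2 = 5)
m = 1
J(g) = 5 + 2*g² (J(g) = (g² + g*g) + 5 = (g² + g²) + 5 = 2*g² + 5 = 5 + 2*g²)
-182*J(-1) + (-7 - ((-3 + m) + 6)) = -182*(5 + 2*(-1)²) + (-7 - ((-3 + 1) + 6)) = -182*(5 + 2*1) + (-7 - (-2 + 6)) = -182*(5 + 2) + (-7 - 1*4) = -182*7 + (-7 - 4) = -1274 - 11 = -1285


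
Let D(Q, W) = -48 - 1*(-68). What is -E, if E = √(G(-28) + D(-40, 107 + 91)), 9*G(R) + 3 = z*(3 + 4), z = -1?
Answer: -√170/3 ≈ -4.3461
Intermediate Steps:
G(R) = -10/9 (G(R) = -⅓ + (-(3 + 4))/9 = -⅓ + (-1*7)/9 = -⅓ + (⅑)*(-7) = -⅓ - 7/9 = -10/9)
D(Q, W) = 20 (D(Q, W) = -48 + 68 = 20)
E = √170/3 (E = √(-10/9 + 20) = √(170/9) = √170/3 ≈ 4.3461)
-E = -√170/3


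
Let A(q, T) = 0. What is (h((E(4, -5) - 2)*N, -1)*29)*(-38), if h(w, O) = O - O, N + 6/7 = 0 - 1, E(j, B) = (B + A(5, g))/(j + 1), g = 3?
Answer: 0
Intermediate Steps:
E(j, B) = B/(1 + j) (E(j, B) = (B + 0)/(j + 1) = B/(1 + j))
N = -13/7 (N = -6/7 + (0 - 1) = -6/7 - 1 = -13/7 ≈ -1.8571)
h(w, O) = 0
(h((E(4, -5) - 2)*N, -1)*29)*(-38) = (0*29)*(-38) = 0*(-38) = 0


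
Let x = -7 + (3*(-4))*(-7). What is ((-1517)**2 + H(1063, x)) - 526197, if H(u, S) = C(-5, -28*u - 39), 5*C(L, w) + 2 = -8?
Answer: 1775090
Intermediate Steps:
C(L, w) = -2 (C(L, w) = -2/5 + (1/5)*(-8) = -2/5 - 8/5 = -2)
x = 77 (x = -7 - 12*(-7) = -7 + 84 = 77)
H(u, S) = -2
((-1517)**2 + H(1063, x)) - 526197 = ((-1517)**2 - 2) - 526197 = (2301289 - 2) - 526197 = 2301287 - 526197 = 1775090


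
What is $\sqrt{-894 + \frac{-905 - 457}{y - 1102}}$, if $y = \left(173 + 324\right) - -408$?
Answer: $\frac{2 i \sqrt{8606733}}{197} \approx 29.784 i$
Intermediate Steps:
$y = 905$ ($y = 497 + 408 = 905$)
$\sqrt{-894 + \frac{-905 - 457}{y - 1102}} = \sqrt{-894 + \frac{-905 - 457}{905 - 1102}} = \sqrt{-894 - \frac{1362}{-197}} = \sqrt{-894 - - \frac{1362}{197}} = \sqrt{-894 + \frac{1362}{197}} = \sqrt{- \frac{174756}{197}} = \frac{2 i \sqrt{8606733}}{197}$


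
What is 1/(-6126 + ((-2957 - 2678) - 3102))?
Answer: -1/14863 ≈ -6.7281e-5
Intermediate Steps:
1/(-6126 + ((-2957 - 2678) - 3102)) = 1/(-6126 + (-5635 - 3102)) = 1/(-6126 - 8737) = 1/(-14863) = -1/14863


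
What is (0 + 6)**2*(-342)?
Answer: -12312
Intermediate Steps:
(0 + 6)**2*(-342) = 6**2*(-342) = 36*(-342) = -12312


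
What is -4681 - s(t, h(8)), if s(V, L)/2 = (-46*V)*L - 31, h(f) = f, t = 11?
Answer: 3477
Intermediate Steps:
s(V, L) = -62 - 92*L*V (s(V, L) = 2*((-46*V)*L - 31) = 2*(-46*L*V - 31) = 2*(-31 - 46*L*V) = -62 - 92*L*V)
-4681 - s(t, h(8)) = -4681 - (-62 - 92*8*11) = -4681 - (-62 - 8096) = -4681 - 1*(-8158) = -4681 + 8158 = 3477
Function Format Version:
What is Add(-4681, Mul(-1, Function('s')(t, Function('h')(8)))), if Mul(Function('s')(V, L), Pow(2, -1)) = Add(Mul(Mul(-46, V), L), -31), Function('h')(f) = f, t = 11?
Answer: 3477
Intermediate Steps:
Function('s')(V, L) = Add(-62, Mul(-92, L, V)) (Function('s')(V, L) = Mul(2, Add(Mul(Mul(-46, V), L), -31)) = Mul(2, Add(Mul(-46, L, V), -31)) = Mul(2, Add(-31, Mul(-46, L, V))) = Add(-62, Mul(-92, L, V)))
Add(-4681, Mul(-1, Function('s')(t, Function('h')(8)))) = Add(-4681, Mul(-1, Add(-62, Mul(-92, 8, 11)))) = Add(-4681, Mul(-1, Add(-62, -8096))) = Add(-4681, Mul(-1, -8158)) = Add(-4681, 8158) = 3477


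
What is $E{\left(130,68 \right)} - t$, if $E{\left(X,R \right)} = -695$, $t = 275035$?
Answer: $-275730$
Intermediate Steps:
$E{\left(130,68 \right)} - t = -695 - 275035 = -275730$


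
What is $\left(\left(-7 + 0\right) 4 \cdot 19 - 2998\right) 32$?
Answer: $-112960$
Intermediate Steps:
$\left(\left(-7 + 0\right) 4 \cdot 19 - 2998\right) 32 = \left(\left(-7\right) 4 \cdot 19 - 2998\right) 32 = \left(\left(-28\right) 19 - 2998\right) 32 = \left(-532 - 2998\right) 32 = \left(-3530\right) 32 = -112960$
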